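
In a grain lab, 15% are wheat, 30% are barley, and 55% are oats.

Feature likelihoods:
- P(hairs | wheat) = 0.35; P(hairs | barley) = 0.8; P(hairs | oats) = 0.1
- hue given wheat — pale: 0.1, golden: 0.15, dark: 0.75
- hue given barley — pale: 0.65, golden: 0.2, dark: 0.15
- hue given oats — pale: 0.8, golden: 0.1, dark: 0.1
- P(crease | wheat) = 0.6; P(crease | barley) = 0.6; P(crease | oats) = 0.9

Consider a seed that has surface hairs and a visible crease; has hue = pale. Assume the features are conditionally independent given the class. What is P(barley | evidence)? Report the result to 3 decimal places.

0.686

wheat: 0.15 × 0.35 × 0.1 × 0.6 = 0.00315
barley: 0.3 × 0.8 × 0.65 × 0.6 = 0.0936
oats: 0.55 × 0.1 × 0.8 × 0.9 = 0.0396
P(barley | x) = 0.0936 / 0.13635 ≈ 0.686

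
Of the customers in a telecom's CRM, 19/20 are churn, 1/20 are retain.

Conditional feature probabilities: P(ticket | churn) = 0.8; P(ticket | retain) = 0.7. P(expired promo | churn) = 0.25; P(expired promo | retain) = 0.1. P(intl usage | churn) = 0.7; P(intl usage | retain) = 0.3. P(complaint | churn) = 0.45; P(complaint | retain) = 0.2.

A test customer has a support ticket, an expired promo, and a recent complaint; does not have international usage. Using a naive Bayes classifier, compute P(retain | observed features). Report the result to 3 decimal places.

churn: 0.95 × 0.8 × 0.25 × (1−0.7) × 0.45 = 0.02565
retain: 0.05 × 0.7 × 0.1 × (1−0.3) × 0.2 = 0.00049
P(retain | x) = 0.00049 / 0.02614 ≈ 0.019

0.019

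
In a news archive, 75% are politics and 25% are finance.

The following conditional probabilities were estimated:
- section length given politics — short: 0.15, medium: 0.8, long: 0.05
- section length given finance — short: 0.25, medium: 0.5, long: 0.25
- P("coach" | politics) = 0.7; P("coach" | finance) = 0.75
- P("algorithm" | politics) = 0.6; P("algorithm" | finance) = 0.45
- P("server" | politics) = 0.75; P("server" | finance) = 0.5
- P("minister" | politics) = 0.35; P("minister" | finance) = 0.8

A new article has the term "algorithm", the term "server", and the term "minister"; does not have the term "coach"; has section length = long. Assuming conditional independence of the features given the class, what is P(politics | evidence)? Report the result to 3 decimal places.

politics: 0.75 × 0.05 × (1−0.7) × 0.6 × 0.75 × 0.35 = 0.001771875
finance: 0.25 × 0.25 × (1−0.75) × 0.45 × 0.5 × 0.8 = 0.0028125
P(politics | x) = 0.001771875 / 0.004584375 ≈ 0.387

0.387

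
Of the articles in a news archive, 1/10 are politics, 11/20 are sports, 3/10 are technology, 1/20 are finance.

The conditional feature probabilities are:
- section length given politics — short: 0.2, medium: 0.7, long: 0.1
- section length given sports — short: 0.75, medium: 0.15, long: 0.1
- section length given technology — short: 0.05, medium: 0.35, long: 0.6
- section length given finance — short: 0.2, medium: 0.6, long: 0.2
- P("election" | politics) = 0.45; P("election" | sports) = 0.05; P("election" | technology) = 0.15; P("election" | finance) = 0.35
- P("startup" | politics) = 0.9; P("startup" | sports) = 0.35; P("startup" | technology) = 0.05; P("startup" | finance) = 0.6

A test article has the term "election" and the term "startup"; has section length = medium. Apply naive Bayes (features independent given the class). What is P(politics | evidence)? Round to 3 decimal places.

politics: 0.1 × 0.7 × 0.45 × 0.9 = 0.02835
sports: 0.55 × 0.15 × 0.05 × 0.35 = 0.00144375
technology: 0.3 × 0.35 × 0.15 × 0.05 = 0.0007875
finance: 0.05 × 0.6 × 0.35 × 0.6 = 0.0063
P(politics | x) = 0.02835 / 0.03688125 ≈ 0.769

0.769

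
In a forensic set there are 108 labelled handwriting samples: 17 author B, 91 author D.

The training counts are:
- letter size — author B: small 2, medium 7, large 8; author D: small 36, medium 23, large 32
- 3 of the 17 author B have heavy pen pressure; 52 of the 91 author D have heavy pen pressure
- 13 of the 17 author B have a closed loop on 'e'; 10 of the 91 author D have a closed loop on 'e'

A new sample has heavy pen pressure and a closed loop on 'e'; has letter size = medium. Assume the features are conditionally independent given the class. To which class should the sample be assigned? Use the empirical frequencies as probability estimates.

author D

author B: (17/108) × (7/17) × (3/17) × (13/17) ≈ 0.00874664
author D: (91/108) × (23/91) × (52/91) × (10/91) ≈ 0.0133729
Highest score → author D.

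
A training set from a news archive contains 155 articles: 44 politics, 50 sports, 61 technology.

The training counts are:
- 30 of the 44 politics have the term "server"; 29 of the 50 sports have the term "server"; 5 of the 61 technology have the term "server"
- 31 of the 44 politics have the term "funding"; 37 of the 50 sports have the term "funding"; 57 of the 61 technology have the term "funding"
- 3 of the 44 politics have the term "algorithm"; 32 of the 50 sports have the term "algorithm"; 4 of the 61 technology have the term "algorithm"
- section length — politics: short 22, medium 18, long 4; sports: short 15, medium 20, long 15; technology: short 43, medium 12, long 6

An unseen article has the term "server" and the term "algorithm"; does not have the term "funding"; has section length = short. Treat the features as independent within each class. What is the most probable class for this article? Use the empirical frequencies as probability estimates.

politics: (44/155) × (30/44) × (13/44) × (3/44) × (22/44) ≈ 0.00194948
sports: (50/155) × (29/50) × (13/50) × (32/50) × (15/50) ≈ 0.00933987
technology: (61/155) × (5/61) × (4/61) × (4/61) × (43/61) ≈ 0.0000977771
Highest score → sports.

sports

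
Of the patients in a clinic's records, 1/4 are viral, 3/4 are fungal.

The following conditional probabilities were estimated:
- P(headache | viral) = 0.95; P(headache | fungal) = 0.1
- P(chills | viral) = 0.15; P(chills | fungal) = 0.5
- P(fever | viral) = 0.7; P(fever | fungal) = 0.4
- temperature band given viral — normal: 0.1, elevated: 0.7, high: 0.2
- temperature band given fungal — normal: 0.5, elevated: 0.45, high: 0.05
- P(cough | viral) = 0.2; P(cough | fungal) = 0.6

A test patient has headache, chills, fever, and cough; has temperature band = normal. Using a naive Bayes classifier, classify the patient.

viral: 0.25 × 0.95 × 0.15 × 0.7 × 0.1 × 0.2 = 0.00049875
fungal: 0.75 × 0.1 × 0.5 × 0.4 × 0.5 × 0.6 = 0.0045
Highest score → fungal.

fungal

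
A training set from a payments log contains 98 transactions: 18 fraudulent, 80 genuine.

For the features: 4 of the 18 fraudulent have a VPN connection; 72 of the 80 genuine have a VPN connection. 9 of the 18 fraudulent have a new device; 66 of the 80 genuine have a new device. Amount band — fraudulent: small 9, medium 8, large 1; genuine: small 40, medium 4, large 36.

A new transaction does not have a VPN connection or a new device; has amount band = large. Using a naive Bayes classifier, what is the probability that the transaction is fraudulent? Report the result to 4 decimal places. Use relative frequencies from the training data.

fraudulent: (18/98) × (14/18) × (9/18) × (1/18) ≈ 0.00396825
genuine: (80/98) × (8/80) × (14/80) × (36/80) ≈ 0.00642857
P(fraudulent | x) = 0.00396825 / 0.01039682 ≈ 0.3817

0.3817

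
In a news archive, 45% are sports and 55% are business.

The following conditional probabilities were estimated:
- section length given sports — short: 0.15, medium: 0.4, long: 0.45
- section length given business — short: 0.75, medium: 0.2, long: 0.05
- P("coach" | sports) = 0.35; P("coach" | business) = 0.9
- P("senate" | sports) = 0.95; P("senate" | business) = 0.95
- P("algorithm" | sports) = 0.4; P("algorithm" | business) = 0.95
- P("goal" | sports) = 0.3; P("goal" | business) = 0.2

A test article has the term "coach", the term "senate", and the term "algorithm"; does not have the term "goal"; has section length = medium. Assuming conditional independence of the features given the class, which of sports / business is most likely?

business

sports: 0.45 × 0.4 × 0.35 × 0.95 × 0.4 × (1−0.3) = 0.016758
business: 0.55 × 0.2 × 0.9 × 0.95 × 0.95 × (1−0.2) = 0.071478
Highest score → business.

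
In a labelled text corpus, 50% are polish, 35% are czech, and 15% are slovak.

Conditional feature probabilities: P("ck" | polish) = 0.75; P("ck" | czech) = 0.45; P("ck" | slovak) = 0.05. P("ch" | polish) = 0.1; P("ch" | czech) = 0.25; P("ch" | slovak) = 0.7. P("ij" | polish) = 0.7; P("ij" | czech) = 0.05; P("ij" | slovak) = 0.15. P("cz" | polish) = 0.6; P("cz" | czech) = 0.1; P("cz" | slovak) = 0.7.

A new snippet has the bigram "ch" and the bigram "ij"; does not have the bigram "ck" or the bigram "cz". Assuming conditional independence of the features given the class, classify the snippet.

polish: 0.5 × (1−0.75) × 0.1 × 0.7 × (1−0.6) = 0.0035
czech: 0.35 × (1−0.45) × 0.25 × 0.05 × (1−0.1) = 0.002165625
slovak: 0.15 × (1−0.05) × 0.7 × 0.15 × (1−0.7) = 0.00448875
Highest score → slovak.

slovak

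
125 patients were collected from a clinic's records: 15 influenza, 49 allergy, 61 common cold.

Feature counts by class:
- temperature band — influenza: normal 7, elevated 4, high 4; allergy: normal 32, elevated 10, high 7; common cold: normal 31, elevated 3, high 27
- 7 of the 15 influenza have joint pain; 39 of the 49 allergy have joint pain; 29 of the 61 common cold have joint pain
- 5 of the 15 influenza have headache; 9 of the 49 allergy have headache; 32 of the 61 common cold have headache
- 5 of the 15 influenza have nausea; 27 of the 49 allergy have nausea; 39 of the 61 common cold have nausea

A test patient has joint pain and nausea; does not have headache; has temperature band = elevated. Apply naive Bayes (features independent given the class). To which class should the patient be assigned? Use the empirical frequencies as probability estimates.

allergy

influenza: (15/125) × (4/15) × (7/15) × (10/15) × (5/15) ≈ 0.00331852
allergy: (49/125) × (10/49) × (39/49) × (40/49) × (27/49) ≈ 0.0286411
common cold: (61/125) × (3/61) × (29/61) × (29/61) × (39/61) ≈ 0.00346803
Highest score → allergy.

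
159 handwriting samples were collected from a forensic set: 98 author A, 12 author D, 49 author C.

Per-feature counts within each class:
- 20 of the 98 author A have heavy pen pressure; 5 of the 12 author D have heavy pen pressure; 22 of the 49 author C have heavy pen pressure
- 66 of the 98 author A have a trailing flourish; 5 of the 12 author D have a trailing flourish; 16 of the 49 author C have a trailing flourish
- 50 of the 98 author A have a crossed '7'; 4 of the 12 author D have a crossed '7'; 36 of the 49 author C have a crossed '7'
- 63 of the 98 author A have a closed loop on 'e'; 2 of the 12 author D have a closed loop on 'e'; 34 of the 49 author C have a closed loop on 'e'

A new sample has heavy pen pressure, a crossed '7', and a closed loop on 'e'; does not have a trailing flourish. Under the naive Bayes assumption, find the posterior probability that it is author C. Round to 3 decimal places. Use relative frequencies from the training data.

author A: (98/159) × (20/98) × (32/98) × (50/98) × (63/98) ≈ 0.0134715
author D: (12/159) × (5/12) × (7/12) × (4/12) × (2/12) ≈ 0.0010191
author C: (49/159) × (22/49) × (33/49) × (36/49) × (34/49) ≈ 0.0475043
P(author C | x) = 0.0475043 / 0.0619949 ≈ 0.766

0.766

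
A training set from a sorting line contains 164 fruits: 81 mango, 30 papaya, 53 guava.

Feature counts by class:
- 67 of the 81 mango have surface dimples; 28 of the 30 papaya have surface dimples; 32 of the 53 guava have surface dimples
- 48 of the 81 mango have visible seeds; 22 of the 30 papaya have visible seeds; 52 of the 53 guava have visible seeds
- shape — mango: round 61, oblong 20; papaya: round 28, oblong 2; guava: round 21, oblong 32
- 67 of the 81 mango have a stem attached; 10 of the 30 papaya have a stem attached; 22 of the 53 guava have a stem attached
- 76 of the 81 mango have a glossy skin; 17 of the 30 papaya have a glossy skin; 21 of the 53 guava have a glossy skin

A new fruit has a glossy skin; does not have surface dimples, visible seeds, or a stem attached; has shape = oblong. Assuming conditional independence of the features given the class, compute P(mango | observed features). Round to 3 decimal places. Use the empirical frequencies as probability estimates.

mango: (81/164) × (14/81) × (33/81) × (20/81) × (14/81) × (76/81) ≈ 0.00139261
papaya: (30/164) × (2/30) × (8/30) × (2/30) × (20/30) × (17/30) ≈ 0.000081903
guava: (53/164) × (21/53) × (1/53) × (32/53) × (31/53) × (21/53) ≈ 0.000338067
P(mango | x) = 0.00139261 / 0.00181258 ≈ 0.768

0.768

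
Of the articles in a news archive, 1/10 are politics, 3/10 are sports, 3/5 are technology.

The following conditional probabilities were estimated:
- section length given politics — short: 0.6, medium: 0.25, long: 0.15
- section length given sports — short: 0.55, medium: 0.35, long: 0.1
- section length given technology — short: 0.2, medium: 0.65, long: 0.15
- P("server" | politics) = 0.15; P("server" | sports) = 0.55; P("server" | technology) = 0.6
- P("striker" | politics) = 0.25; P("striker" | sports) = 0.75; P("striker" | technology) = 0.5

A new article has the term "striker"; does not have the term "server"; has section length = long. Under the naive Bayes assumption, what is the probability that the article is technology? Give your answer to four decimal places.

politics: 0.1 × 0.15 × (1−0.15) × 0.25 = 0.0031875
sports: 0.3 × 0.1 × (1−0.55) × 0.75 = 0.010125
technology: 0.6 × 0.15 × (1−0.6) × 0.5 = 0.018
P(technology | x) = 0.018 / 0.0313125 ≈ 0.5749

0.5749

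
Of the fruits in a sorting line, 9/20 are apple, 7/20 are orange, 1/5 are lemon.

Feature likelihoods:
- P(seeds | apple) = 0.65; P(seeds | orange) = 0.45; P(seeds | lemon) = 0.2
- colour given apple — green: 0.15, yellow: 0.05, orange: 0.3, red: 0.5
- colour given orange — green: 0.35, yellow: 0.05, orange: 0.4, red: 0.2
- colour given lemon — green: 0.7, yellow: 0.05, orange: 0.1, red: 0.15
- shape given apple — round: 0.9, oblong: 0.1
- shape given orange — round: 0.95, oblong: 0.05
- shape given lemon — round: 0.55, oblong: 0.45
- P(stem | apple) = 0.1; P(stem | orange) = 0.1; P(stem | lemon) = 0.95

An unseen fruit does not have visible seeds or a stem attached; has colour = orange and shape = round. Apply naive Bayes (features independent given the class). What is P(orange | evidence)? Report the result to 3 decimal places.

apple: 0.45 × (1−0.65) × 0.3 × 0.9 × (1−0.1) = 0.0382725
orange: 0.35 × (1−0.45) × 0.4 × 0.95 × (1−0.1) = 0.065835
lemon: 0.2 × (1−0.2) × 0.1 × 0.55 × (1−0.95) = 0.00044
P(orange | x) = 0.065835 / 0.1045475 ≈ 0.630

0.630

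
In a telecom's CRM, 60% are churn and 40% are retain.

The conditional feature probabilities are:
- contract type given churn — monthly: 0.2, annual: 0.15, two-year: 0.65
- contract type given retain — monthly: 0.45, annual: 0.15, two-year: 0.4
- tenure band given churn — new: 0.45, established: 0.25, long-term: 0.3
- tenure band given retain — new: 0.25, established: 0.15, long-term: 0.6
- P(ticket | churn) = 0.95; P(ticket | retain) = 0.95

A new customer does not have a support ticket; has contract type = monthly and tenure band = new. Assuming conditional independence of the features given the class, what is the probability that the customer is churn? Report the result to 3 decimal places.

0.545

churn: 0.6 × 0.2 × 0.45 × (1−0.95) = 0.0027
retain: 0.4 × 0.45 × 0.25 × (1−0.95) = 0.00225
P(churn | x) = 0.0027 / 0.00495 ≈ 0.545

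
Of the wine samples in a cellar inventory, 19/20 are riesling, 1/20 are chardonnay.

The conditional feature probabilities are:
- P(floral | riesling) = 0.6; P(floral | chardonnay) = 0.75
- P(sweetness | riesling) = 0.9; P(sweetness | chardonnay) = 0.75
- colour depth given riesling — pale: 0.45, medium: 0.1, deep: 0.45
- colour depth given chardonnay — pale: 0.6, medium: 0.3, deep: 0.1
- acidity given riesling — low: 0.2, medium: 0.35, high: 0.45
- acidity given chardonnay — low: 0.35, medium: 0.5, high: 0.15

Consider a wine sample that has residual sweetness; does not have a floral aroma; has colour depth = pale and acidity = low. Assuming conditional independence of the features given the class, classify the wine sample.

riesling: 0.95 × (1−0.6) × 0.9 × 0.45 × 0.2 = 0.03078
chardonnay: 0.05 × (1−0.75) × 0.75 × 0.6 × 0.35 = 0.00196875
Highest score → riesling.

riesling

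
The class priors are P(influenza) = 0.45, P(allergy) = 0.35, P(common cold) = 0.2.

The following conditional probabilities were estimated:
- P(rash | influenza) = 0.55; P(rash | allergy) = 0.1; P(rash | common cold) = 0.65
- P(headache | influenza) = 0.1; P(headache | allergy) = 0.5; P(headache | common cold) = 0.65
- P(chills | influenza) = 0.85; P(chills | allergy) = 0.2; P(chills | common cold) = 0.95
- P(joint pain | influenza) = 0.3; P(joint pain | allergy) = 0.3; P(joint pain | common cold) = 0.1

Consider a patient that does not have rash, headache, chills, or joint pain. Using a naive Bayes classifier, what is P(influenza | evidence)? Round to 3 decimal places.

0.176

influenza: 0.45 × (1−0.55) × (1−0.1) × (1−0.85) × (1−0.3) = 0.01913625
allergy: 0.35 × (1−0.1) × (1−0.5) × (1−0.2) × (1−0.3) = 0.0882
common cold: 0.2 × (1−0.65) × (1−0.65) × (1−0.95) × (1−0.1) = 0.0011025
P(influenza | x) = 0.01913625 / 0.10843875 ≈ 0.176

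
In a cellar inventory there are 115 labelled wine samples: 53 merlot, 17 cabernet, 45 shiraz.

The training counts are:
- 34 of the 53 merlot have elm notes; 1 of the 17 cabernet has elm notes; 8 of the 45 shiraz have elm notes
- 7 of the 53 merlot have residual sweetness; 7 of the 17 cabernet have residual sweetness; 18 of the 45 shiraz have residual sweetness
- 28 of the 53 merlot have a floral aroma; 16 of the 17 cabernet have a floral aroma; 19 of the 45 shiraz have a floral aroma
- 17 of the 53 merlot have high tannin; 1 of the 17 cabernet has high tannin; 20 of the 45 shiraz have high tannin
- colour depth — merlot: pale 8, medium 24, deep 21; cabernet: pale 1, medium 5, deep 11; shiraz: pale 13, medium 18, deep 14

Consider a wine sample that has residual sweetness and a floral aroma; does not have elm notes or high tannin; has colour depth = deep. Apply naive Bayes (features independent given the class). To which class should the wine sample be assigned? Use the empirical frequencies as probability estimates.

cabernet

merlot: (53/115) × (19/53) × (7/53) × (28/53) × (36/53) × (21/53) ≈ 0.00310263
cabernet: (17/115) × (16/17) × (7/17) × (16/17) × (16/17) × (11/17) ≈ 0.0328365
shiraz: (45/115) × (37/45) × (18/45) × (19/45) × (25/45) × (14/45) ≈ 0.00939178
Highest score → cabernet.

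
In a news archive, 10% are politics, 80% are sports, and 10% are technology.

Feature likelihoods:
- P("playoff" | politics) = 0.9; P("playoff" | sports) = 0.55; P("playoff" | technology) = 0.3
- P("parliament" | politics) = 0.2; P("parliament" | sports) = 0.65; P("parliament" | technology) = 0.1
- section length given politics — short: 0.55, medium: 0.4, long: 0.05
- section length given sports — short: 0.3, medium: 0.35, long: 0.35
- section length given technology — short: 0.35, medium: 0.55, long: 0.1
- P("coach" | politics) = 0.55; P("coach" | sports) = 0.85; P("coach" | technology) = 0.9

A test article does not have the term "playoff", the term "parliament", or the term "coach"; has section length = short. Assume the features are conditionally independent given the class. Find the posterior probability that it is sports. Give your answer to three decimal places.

politics: 0.1 × (1−0.9) × (1−0.2) × 0.55 × (1−0.55) = 0.00198
sports: 0.8 × (1−0.55) × (1−0.65) × 0.3 × (1−0.85) = 0.00567
technology: 0.1 × (1−0.3) × (1−0.1) × 0.35 × (1−0.9) = 0.002205
P(sports | x) = 0.00567 / 0.009855 ≈ 0.575

0.575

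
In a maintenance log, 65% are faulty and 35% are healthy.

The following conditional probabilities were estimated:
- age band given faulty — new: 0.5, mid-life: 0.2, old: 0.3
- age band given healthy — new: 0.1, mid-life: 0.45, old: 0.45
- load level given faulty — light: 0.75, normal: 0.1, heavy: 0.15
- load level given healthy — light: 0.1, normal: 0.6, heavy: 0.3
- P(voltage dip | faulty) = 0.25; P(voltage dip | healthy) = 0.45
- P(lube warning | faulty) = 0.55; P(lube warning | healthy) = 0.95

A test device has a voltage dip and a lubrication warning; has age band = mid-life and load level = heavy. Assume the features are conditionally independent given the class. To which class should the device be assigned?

faulty: 0.65 × 0.2 × 0.15 × 0.25 × 0.55 = 0.00268125
healthy: 0.35 × 0.45 × 0.3 × 0.45 × 0.95 = 0.020199375
Highest score → healthy.

healthy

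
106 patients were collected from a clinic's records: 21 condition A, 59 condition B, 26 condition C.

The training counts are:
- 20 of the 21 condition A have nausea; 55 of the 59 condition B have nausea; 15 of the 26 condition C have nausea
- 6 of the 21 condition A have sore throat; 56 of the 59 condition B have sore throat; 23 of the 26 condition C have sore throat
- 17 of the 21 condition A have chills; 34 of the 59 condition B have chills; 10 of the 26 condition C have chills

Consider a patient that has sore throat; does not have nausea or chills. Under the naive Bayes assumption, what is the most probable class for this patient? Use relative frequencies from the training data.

condition A: (21/106) × (1/21) × (6/21) × (4/21) ≈ 0.000513413
condition B: (59/106) × (4/59) × (56/59) × (25/59) ≈ 0.0151767
condition C: (26/106) × (11/26) × (23/26) × (16/26) ≈ 0.0564921
Highest score → condition C.

condition C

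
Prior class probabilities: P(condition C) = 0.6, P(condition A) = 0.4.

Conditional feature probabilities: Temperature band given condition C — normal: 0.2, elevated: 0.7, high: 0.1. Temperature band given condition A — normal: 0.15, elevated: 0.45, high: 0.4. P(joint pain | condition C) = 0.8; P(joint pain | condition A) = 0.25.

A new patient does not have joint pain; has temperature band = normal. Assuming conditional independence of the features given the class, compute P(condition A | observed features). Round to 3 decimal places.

0.652

condition C: 0.6 × 0.2 × (1−0.8) = 0.024
condition A: 0.4 × 0.15 × (1−0.25) = 0.045
P(condition A | x) = 0.045 / 0.069 ≈ 0.652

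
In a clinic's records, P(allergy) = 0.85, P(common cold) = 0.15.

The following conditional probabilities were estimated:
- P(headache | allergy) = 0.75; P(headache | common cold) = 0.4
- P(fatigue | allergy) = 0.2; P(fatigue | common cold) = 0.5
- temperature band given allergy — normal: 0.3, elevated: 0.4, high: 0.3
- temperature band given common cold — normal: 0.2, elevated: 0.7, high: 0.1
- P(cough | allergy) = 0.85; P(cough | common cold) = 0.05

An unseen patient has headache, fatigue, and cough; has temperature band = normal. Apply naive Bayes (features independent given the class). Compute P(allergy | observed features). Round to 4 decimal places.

0.9909

allergy: 0.85 × 0.75 × 0.2 × 0.3 × 0.85 = 0.0325125
common cold: 0.15 × 0.4 × 0.5 × 0.2 × 0.05 = 0.0003
P(allergy | x) = 0.0325125 / 0.0328125 ≈ 0.9909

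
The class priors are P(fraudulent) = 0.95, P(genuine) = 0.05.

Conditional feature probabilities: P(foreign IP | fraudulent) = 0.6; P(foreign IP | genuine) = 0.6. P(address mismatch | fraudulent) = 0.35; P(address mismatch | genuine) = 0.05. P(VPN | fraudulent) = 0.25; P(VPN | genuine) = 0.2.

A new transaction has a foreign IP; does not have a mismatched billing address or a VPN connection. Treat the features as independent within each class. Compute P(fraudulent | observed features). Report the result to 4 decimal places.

0.9242

fraudulent: 0.95 × 0.6 × (1−0.35) × (1−0.25) = 0.277875
genuine: 0.05 × 0.6 × (1−0.05) × (1−0.2) = 0.0228
P(fraudulent | x) = 0.277875 / 0.300675 ≈ 0.9242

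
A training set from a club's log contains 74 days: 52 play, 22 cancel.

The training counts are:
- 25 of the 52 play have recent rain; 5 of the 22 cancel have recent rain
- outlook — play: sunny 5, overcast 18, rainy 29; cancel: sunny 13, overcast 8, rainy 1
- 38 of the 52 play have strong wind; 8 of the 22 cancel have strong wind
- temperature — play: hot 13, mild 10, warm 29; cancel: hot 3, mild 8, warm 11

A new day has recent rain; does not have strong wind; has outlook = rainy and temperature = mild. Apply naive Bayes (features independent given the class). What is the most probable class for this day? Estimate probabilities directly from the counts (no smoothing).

play: (52/74) × (25/52) × (29/52) × (14/52) × (10/52) ≈ 0.00975493
cancel: (22/74) × (5/22) × (1/22) × (14/22) × (8/22) ≈ 0.000710703
Highest score → play.

play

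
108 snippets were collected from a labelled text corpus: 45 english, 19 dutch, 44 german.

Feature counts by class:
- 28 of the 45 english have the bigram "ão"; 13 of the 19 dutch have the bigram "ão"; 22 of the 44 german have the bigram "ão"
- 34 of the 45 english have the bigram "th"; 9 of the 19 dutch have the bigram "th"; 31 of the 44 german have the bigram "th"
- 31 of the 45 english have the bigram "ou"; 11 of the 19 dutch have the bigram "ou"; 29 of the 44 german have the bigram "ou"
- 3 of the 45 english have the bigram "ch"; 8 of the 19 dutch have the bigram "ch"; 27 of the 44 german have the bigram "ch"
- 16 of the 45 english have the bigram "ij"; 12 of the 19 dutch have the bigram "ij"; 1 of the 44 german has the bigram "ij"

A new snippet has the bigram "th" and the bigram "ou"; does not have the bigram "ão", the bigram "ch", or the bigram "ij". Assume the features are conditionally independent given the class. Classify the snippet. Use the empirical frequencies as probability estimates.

english: (45/108) × (17/45) × (34/45) × (31/45) × (42/45) × (29/45) ≈ 0.0492791
dutch: (19/108) × (6/19) × (9/19) × (11/19) × (11/19) × (7/19) ≈ 0.00324967
german: (44/108) × (22/44) × (31/44) × (29/44) × (17/44) × (43/44) ≈ 0.0357162
Highest score → english.

english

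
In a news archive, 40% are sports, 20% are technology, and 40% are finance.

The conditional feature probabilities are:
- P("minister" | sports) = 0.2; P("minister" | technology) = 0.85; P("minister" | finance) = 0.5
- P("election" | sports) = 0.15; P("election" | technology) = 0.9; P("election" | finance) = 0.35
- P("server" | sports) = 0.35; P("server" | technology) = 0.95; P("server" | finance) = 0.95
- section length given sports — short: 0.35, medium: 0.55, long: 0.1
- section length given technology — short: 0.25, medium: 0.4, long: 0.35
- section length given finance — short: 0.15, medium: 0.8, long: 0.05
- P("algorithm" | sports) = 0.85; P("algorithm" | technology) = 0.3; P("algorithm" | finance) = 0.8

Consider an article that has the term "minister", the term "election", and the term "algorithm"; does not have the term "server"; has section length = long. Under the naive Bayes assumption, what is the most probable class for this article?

sports: 0.4 × 0.2 × 0.15 × (1−0.35) × 0.1 × 0.85 = 0.000663
technology: 0.2 × 0.85 × 0.9 × (1−0.95) × 0.35 × 0.3 = 0.00080325
finance: 0.4 × 0.5 × 0.35 × (1−0.95) × 0.05 × 0.8 = 0.00014
Highest score → technology.

technology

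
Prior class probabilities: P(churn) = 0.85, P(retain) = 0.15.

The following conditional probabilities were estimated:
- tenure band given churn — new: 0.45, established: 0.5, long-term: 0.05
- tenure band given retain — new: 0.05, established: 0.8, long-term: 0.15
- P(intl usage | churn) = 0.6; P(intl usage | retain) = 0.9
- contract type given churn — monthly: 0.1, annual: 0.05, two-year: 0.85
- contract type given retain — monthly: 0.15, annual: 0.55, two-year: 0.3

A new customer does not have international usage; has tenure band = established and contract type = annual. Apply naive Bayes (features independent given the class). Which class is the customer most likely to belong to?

churn

churn: 0.85 × 0.5 × (1−0.6) × 0.05 = 0.0085
retain: 0.15 × 0.8 × (1−0.9) × 0.55 = 0.0066
Highest score → churn.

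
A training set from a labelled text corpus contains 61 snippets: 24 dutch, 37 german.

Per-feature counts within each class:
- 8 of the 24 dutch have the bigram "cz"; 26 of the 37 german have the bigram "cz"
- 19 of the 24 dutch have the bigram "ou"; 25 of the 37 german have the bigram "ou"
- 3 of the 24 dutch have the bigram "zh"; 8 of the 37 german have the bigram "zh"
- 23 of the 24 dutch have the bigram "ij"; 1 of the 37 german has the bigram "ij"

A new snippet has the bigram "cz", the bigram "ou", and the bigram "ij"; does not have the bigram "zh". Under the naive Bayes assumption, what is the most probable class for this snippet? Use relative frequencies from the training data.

dutch

dutch: (24/61) × (8/24) × (19/24) × (21/24) × (23/24) ≈ 0.0870617
german: (37/61) × (26/37) × (25/37) × (29/37) × (1/37) ≈ 0.00610065
Highest score → dutch.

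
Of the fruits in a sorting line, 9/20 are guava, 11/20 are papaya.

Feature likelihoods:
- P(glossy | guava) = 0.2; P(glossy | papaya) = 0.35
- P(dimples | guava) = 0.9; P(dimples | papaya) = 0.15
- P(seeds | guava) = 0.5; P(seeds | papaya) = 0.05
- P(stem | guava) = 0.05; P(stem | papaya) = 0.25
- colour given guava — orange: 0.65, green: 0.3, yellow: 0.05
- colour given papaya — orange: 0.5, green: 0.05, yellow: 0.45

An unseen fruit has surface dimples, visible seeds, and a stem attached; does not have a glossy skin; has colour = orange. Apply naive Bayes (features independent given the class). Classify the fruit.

guava

guava: 0.45 × (1−0.2) × 0.9 × 0.5 × 0.05 × 0.65 = 0.005265
papaya: 0.55 × (1−0.35) × 0.15 × 0.05 × 0.25 × 0.5 = 0.00033515625
Highest score → guava.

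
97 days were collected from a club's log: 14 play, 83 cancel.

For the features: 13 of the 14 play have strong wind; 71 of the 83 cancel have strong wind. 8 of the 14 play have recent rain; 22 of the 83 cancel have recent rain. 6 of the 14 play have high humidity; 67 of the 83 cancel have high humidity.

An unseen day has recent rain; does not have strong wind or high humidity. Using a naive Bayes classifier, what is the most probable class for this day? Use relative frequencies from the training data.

play: (14/97) × (1/14) × (8/14) × (8/14) ≈ 0.00336629
cancel: (83/97) × (12/83) × (22/83) × (16/83) ≈ 0.00632115
Highest score → cancel.

cancel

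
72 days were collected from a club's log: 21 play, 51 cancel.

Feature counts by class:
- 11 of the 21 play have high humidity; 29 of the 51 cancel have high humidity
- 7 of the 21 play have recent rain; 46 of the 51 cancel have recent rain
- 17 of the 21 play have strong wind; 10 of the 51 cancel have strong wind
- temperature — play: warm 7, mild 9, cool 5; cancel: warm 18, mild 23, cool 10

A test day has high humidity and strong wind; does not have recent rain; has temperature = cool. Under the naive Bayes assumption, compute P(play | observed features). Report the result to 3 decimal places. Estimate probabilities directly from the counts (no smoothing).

0.928

play: (21/72) × (11/21) × (14/21) × (17/21) × (5/21) ≈ 0.0196313
cancel: (51/72) × (29/51) × (5/51) × (10/51) × (10/51) ≈ 0.00151819
P(play | x) = 0.0196313 / 0.02114949 ≈ 0.928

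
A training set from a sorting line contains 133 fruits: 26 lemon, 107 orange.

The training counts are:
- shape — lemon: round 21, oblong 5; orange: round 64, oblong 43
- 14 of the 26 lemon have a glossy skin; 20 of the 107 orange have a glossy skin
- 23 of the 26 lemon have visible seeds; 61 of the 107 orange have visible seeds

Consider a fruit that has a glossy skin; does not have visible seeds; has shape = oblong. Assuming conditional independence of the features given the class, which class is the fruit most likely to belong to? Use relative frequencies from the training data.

orange

lemon: (26/133) × (5/26) × (14/26) × (3/26) ≈ 0.00233572
orange: (107/133) × (43/107) × (20/107) × (46/107) ≈ 0.0259799
Highest score → orange.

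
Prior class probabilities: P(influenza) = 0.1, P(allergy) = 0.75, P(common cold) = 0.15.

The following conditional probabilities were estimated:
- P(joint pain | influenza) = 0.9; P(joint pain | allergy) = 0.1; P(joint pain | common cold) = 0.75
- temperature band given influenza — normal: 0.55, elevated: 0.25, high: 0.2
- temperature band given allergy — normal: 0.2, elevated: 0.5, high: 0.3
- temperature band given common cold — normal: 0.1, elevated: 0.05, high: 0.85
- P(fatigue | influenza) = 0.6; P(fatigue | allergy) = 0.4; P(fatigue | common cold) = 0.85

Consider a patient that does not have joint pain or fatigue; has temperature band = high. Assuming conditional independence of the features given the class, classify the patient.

influenza: 0.1 × (1−0.9) × 0.2 × (1−0.6) = 0.0008
allergy: 0.75 × (1−0.1) × 0.3 × (1−0.4) = 0.1215
common cold: 0.15 × (1−0.75) × 0.85 × (1−0.85) = 0.00478125
Highest score → allergy.

allergy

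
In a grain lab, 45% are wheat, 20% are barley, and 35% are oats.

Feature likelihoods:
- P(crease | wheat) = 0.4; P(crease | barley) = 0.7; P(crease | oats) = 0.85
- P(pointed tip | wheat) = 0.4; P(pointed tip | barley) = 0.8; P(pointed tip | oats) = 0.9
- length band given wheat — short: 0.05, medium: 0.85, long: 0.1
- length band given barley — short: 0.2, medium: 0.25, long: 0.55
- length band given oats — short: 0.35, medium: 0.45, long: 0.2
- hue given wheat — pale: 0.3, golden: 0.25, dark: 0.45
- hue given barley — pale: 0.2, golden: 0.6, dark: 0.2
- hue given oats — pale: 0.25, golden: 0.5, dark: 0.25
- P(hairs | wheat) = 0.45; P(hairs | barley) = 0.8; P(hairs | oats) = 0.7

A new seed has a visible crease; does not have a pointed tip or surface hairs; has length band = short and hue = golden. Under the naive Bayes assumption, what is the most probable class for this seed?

oats

wheat: 0.45 × 0.4 × (1−0.4) × 0.05 × 0.25 × (1−0.45) = 0.0007425
barley: 0.2 × 0.7 × (1−0.8) × 0.2 × 0.6 × (1−0.8) = 0.000672
oats: 0.35 × 0.85 × (1−0.9) × 0.35 × 0.5 × (1−0.7) = 0.001561875
Highest score → oats.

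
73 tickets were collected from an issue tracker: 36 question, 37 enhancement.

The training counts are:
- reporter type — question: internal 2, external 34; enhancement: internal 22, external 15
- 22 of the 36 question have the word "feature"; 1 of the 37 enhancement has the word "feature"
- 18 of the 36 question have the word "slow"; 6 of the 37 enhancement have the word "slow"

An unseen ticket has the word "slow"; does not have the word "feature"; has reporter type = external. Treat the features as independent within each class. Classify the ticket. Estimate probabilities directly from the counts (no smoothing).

question: (36/73) × (34/36) × (14/36) × (18/36) ≈ 0.0905632
enhancement: (37/73) × (15/37) × (36/37) × (6/37) ≈ 0.0324204
Highest score → question.

question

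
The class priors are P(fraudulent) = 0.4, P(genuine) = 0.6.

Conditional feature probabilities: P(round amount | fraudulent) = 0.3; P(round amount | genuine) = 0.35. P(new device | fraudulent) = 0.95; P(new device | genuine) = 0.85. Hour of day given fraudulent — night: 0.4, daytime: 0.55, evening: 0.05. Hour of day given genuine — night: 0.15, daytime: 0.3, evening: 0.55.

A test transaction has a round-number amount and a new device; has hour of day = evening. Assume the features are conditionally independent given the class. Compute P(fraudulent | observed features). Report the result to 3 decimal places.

fraudulent: 0.4 × 0.3 × 0.95 × 0.05 = 0.0057
genuine: 0.6 × 0.35 × 0.85 × 0.55 = 0.098175
P(fraudulent | x) = 0.0057 / 0.103875 ≈ 0.055

0.055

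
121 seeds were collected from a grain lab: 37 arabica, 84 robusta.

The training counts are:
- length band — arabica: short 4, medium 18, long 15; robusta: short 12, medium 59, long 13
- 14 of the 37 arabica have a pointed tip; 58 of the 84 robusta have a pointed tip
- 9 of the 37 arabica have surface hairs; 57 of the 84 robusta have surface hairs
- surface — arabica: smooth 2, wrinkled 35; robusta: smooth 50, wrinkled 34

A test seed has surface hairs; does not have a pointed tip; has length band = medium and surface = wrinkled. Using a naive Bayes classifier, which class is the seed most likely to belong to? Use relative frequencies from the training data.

arabica: (37/121) × (18/37) × (23/37) × (9/37) × (35/37) ≈ 0.0212775
robusta: (84/121) × (59/84) × (26/84) × (57/84) × (34/84) ≈ 0.041453
Highest score → robusta.

robusta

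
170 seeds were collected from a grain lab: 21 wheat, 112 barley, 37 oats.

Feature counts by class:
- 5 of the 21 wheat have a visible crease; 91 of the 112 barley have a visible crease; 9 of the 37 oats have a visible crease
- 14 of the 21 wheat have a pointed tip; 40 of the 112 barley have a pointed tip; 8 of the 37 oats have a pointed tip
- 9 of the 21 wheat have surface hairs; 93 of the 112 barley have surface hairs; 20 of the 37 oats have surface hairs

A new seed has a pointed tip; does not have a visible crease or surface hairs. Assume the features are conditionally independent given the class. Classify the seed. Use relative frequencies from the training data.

wheat

wheat: (21/170) × (16/21) × (14/21) × (12/21) ≈ 0.0358543
barley: (112/170) × (21/112) × (40/112) × (19/112) ≈ 0.00748424
oats: (37/170) × (28/37) × (8/37) × (17/37) ≈ 0.0163623
Highest score → wheat.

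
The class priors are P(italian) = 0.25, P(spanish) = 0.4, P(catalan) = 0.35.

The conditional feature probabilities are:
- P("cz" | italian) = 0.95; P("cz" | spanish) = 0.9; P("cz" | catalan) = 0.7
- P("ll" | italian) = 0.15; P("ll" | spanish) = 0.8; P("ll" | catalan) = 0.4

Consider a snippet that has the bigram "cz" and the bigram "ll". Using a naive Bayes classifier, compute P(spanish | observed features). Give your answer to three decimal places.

italian: 0.25 × 0.95 × 0.15 = 0.035625
spanish: 0.4 × 0.9 × 0.8 = 0.288
catalan: 0.35 × 0.7 × 0.4 = 0.098
P(spanish | x) = 0.288 / 0.421625 ≈ 0.683

0.683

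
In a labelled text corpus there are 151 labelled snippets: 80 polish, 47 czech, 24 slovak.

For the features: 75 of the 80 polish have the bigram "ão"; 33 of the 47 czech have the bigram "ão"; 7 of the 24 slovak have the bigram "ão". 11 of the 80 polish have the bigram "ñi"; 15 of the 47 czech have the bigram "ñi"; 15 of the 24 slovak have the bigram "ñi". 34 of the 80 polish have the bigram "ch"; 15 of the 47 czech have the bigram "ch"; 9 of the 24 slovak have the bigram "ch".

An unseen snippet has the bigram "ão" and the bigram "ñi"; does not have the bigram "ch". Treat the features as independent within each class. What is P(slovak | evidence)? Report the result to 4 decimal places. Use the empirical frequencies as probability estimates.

polish: (80/151) × (75/80) × (11/80) × (46/80) ≈ 0.0392695
czech: (47/151) × (33/47) × (15/47) × (32/47) ≈ 0.0474879
slovak: (24/151) × (7/24) × (15/24) × (15/24) ≈ 0.0181084
P(slovak | x) = 0.0181084 / 0.1048658 ≈ 0.1727

0.1727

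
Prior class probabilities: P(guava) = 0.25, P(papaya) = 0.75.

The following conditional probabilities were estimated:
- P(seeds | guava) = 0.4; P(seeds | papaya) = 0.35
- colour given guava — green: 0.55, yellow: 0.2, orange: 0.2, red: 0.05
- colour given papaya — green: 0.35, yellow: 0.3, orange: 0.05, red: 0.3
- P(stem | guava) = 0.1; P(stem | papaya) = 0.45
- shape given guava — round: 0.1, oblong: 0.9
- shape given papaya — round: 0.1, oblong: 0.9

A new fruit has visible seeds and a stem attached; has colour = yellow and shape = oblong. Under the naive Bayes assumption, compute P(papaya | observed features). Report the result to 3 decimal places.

0.947

guava: 0.25 × 0.4 × 0.2 × 0.1 × 0.9 = 0.0018
papaya: 0.75 × 0.35 × 0.3 × 0.45 × 0.9 = 0.03189375
P(papaya | x) = 0.03189375 / 0.03369375 ≈ 0.947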